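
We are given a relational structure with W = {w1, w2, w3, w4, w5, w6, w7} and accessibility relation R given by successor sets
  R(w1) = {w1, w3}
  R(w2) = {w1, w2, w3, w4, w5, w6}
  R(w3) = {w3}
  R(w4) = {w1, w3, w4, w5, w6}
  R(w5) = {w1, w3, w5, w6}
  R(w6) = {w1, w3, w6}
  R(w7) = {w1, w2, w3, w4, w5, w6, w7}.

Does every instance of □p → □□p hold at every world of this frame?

The schema 4 characterises exactly the transitive frames.
Transitive: yes — every two-step R-path is closed by a direct edge.

Yes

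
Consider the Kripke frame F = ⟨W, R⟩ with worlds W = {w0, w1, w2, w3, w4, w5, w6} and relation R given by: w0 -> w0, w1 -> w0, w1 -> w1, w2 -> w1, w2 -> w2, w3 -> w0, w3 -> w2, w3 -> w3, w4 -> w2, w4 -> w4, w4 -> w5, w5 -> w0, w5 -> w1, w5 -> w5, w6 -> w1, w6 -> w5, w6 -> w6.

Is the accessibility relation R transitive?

Transitive: no — w2 R w1 and w1 R w0, but not w2 R w0.

No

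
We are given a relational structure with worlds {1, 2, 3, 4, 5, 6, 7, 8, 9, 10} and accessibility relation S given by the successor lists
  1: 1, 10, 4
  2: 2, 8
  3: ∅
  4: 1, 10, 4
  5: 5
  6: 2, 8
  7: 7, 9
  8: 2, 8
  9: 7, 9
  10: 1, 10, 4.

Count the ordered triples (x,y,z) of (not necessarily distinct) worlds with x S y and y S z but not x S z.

0

S is transitive; there are no such tuples.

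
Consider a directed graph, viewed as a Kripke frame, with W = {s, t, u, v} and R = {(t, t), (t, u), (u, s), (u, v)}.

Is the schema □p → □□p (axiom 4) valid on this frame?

The schema 4 characterises exactly the transitive frames.
Transitive: no — t R u and u R s, but not t R s.

No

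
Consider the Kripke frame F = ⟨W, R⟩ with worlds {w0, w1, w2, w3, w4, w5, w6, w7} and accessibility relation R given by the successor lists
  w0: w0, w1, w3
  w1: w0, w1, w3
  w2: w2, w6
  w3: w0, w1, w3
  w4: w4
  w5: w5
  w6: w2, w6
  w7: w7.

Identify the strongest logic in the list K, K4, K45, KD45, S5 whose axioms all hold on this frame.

S5

Transitive (axiom 4): yes — every two-step R-path is closed by a direct edge.
Euclidean (axiom 5): yes — any two successors of a common world are R-related.
Serial (axiom D): yes — every world has a successor (e.g. w0 R w0).
Reflexive (axiom T): yes — every world is R-related to itself.
So F validates K, K4, K45, KD45, S5. The strongest is S5.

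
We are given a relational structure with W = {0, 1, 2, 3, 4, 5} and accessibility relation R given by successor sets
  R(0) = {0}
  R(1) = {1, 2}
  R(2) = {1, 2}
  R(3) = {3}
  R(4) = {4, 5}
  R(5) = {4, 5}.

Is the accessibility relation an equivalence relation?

Reflexive: yes — every world is R-related to itself.
Symmetric: yes — every pair in R has its reverse in R.
Transitive: yes — every two-step R-path is closed by a direct edge.
So R is an equivalence relation.

Yes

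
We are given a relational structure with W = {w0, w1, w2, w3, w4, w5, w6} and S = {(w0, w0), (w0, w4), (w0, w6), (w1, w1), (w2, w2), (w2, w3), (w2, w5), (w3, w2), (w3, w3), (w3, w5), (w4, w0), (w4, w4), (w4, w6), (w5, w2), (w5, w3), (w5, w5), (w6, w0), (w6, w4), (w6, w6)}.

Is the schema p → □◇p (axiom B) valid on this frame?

Yes

The schema B characterises exactly the symmetric frames.
Symmetric: yes — every pair in S has its reverse in S.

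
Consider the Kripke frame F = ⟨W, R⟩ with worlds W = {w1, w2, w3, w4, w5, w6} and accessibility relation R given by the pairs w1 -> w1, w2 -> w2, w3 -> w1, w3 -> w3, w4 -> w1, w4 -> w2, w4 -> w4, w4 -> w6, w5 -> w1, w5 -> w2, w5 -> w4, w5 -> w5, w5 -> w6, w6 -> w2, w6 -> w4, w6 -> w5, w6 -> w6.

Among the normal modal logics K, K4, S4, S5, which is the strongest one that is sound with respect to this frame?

Transitive (axiom 4): no — w4 R w6 and w6 R w5, but not w4 R w5.
Reflexive (axiom T): yes — every world is R-related to itself.
Euclidean (axiom 5): no — w4 R w1 and w4 R w2, but not w1 R w2.
So F validates K; K4 would additionally require R to be transitive. The strongest is K.

K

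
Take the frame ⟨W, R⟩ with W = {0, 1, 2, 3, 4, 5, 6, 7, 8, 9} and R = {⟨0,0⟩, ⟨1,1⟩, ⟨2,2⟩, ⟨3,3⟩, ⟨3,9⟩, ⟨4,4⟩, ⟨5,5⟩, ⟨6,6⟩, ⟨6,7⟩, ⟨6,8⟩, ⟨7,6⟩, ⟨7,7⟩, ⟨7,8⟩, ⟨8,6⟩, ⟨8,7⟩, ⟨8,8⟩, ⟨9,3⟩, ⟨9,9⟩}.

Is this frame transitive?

Yes

Transitive: yes — every two-step R-path is closed by a direct edge.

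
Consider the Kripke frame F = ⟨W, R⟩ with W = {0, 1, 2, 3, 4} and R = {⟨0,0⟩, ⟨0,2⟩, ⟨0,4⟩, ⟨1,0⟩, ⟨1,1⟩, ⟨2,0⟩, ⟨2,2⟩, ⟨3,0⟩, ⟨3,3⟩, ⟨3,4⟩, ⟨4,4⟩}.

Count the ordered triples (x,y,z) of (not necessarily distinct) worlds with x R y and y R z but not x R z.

4

Enumerating: (1,0,2), (1,0,4), (2,0,4), (3,0,2).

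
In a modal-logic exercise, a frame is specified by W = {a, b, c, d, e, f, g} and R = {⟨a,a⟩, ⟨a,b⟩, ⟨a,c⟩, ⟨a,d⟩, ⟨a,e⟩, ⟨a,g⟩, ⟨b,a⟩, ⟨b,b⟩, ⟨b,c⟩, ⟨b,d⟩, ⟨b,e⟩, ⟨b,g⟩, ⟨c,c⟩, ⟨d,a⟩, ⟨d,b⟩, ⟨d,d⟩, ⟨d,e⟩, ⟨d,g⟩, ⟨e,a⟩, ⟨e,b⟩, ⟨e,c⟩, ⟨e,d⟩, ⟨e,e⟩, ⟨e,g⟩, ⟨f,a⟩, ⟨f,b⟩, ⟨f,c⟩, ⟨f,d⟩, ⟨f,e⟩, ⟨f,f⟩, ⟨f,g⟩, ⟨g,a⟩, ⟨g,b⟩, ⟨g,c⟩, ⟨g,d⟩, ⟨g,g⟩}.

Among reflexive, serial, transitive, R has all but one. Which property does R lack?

Reflexive: yes — every world is R-related to itself.
Serial: yes — every world has a successor (e.g. a R a).
Transitive: no — d R a and a R c, but not d R c.
Only transitive fails.

transitive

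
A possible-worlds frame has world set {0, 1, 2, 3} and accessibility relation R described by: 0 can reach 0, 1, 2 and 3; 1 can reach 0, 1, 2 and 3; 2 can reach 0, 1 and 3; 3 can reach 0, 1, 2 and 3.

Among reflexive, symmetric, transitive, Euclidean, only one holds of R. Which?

Reflexive: no — 2 is not related to itself.
Symmetric: yes — every pair in R has its reverse in R.
Transitive: no — 2 R 0 and 0 R 2, but not 2 R 2.
Euclidean: no — 0 R 2 and 0 R 2, but not 2 R 2.
Only symmetric holds.

symmetric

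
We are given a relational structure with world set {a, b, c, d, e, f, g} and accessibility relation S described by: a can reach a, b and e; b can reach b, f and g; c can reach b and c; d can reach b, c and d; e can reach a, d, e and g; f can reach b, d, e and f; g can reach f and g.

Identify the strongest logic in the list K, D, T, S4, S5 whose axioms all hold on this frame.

T

Serial (axiom D): yes — every world has a successor (e.g. a S a).
Reflexive (axiom T): yes — every world is S-related to itself.
Transitive (axiom 4): no — a S b and b S f, but not a S f.
Euclidean (axiom 5): no — a S b and a S e, but not b S e.
So F validates K, D, T; S4 would additionally require S to be transitive. The strongest is T.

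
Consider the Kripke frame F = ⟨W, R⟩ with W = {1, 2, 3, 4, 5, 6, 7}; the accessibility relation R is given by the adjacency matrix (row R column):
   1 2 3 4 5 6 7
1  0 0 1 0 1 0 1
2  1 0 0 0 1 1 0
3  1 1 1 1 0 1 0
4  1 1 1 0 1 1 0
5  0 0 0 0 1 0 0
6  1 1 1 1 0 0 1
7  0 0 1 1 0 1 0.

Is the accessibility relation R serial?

Yes

Serial: yes — every world has a successor (e.g. 1 R 3).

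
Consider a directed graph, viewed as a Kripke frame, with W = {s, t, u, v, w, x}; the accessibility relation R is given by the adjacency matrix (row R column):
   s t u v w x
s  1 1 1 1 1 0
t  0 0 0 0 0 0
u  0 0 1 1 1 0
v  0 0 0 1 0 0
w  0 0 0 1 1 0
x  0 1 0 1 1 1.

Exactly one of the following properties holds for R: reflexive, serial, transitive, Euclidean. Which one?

Reflexive: no — t is not related to itself.
Serial: no — t has no R-successor.
Transitive: yes — every two-step R-path is closed by a direct edge.
Euclidean: no — s R t and s R u, but not t R u.
Only transitive holds.

transitive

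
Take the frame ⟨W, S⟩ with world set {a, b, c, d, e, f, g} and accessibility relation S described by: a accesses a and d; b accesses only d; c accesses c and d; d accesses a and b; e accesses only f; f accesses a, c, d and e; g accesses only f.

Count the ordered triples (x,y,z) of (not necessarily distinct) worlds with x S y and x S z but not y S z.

20

Enumerating: (a,d,d), (b,d,d), (c,d,c), (c,d,d), (d,a,b), (d,b,a), (d,b,b), (e,f,f), (f,a,c), (f,a,e), (f,c,a), (f,c,e), … and 8 more.
Total: 20.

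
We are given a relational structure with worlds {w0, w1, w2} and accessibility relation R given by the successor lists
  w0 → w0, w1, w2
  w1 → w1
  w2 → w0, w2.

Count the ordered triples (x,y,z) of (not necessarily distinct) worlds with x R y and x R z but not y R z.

3

Enumerating: (w0,w1,w0), (w0,w1,w2), (w0,w2,w1).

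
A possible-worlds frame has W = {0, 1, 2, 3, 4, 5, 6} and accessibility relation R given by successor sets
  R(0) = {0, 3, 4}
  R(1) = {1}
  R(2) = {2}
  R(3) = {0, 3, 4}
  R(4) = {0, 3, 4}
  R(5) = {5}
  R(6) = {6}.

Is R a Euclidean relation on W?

Euclidean: yes — any two successors of a common world are R-related.

Yes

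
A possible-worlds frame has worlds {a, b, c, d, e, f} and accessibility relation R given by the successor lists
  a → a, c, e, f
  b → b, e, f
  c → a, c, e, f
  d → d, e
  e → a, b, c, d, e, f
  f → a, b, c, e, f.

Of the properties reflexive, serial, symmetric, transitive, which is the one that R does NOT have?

transitive

Reflexive: yes — every world is R-related to itself.
Serial: yes — every world has a successor (e.g. a R a).
Symmetric: yes — every pair in R has its reverse in R.
Transitive: no — a R e and e R b, but not a R b.
Only transitive fails.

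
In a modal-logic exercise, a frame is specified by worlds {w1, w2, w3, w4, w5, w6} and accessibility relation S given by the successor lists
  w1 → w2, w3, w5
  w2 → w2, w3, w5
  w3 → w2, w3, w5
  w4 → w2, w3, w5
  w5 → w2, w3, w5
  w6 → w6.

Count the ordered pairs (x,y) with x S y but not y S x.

Enumerating: (w1,w2), (w1,w3), (w1,w5), (w4,w2), (w4,w3), (w4,w5).

6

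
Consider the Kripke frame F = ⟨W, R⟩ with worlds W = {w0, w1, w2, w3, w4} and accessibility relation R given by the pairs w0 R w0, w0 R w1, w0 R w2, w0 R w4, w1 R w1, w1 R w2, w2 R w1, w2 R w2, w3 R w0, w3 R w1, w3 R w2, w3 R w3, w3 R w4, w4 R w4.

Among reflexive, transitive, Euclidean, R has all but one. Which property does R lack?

Reflexive: yes — every world is R-related to itself.
Transitive: yes — every two-step R-path is closed by a direct edge.
Euclidean: no — w0 R w1 and w0 R w4, but not w1 R w4.
Only Euclidean fails.

Euclidean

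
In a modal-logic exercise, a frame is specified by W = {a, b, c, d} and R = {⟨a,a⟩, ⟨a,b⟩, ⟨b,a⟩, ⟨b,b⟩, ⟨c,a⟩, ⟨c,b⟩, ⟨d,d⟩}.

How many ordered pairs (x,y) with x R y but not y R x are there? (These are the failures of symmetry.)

Enumerating: (c,a), (c,b).

2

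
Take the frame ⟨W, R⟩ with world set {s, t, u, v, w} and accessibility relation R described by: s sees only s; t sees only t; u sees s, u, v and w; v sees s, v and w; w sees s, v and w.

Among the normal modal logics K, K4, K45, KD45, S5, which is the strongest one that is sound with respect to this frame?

Transitive (axiom 4): yes — every two-step R-path is closed by a direct edge.
Euclidean (axiom 5): no — u R s and u R v, but not s R v.
Serial (axiom D): yes — every world has a successor (e.g. s R s).
Reflexive (axiom T): yes — every world is R-related to itself.
So F validates K, K4; K45 would additionally require R to be Euclidean. The strongest is K4.

K4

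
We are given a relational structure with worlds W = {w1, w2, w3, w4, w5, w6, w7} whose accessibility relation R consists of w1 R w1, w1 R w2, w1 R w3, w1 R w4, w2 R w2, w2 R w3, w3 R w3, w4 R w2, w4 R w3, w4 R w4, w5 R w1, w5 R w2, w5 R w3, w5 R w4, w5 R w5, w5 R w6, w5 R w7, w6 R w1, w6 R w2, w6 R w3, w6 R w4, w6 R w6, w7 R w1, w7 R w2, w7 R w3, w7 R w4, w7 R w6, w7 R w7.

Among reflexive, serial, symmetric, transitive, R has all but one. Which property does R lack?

Reflexive: yes — every world is R-related to itself.
Serial: yes — every world has a successor (e.g. w1 R w1).
Symmetric: no — w1 R w2 but not w2 R w1.
Transitive: yes — every two-step R-path is closed by a direct edge.
Only symmetric fails.

symmetric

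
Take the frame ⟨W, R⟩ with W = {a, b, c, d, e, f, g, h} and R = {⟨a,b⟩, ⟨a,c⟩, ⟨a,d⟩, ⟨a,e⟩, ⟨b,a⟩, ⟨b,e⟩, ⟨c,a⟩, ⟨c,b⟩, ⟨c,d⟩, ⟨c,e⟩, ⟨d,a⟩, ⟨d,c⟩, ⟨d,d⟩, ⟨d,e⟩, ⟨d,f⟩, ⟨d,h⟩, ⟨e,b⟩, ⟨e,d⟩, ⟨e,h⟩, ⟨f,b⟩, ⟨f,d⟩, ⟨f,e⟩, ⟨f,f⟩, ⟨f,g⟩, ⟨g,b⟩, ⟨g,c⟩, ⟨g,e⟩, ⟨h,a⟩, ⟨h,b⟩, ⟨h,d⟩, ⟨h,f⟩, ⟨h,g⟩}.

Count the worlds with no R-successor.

0

R is serial; there are no such worlds.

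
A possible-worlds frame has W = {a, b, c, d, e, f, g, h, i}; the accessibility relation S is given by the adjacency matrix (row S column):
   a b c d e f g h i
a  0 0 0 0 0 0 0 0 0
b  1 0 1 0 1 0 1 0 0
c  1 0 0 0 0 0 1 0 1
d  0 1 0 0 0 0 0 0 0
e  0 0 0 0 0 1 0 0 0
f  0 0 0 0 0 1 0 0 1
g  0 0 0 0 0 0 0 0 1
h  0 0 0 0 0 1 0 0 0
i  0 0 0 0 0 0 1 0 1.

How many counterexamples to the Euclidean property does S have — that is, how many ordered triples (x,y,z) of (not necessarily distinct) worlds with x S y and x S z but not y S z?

23

Enumerating: (b,a,a), (b,a,c), (b,a,e), (b,a,g), (b,c,c), (b,c,e), (b,e,a), (b,e,c), (b,e,e), (b,e,g), (b,g,a), (b,g,c), … and 11 more.
Total: 23.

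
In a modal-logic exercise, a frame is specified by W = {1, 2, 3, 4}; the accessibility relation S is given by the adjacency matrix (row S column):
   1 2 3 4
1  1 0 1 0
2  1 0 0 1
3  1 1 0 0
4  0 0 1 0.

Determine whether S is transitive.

Transitive: no — 1 S 3 and 3 S 2, but not 1 S 2.

No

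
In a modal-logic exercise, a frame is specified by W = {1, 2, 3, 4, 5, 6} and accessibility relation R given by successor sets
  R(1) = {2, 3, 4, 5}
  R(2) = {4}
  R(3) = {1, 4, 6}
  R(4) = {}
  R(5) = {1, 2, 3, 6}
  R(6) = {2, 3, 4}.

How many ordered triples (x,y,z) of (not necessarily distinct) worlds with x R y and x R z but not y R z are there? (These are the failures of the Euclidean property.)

37

Enumerating: (1,2,2), (1,2,3), (1,2,5), (1,3,2), (1,3,3), (1,3,5), (1,4,2), (1,4,3), (1,4,4), (1,4,5), (1,5,4), (1,5,5), … and 25 more.
Total: 37.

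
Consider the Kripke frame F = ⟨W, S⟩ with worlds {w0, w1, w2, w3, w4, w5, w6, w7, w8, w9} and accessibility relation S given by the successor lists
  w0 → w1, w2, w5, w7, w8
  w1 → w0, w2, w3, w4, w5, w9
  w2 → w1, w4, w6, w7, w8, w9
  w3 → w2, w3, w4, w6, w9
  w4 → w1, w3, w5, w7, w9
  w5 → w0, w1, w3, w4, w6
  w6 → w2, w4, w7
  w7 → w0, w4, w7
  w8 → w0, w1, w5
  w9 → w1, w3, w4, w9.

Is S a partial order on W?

Reflexive: no — w0 is not related to itself.
Transitive: no — w0 S w1 and w1 S w3, but not w0 S w3.
Antisymmetric: no — w0 S w1 and w1 S w0 with w0 ≠ w1.
So S is not a partial order.

No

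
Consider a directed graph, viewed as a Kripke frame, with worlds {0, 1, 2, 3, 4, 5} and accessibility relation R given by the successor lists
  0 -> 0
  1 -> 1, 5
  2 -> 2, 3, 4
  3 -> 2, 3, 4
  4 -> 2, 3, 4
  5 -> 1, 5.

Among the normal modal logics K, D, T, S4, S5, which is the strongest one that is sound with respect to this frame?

S5

Serial (axiom D): yes — every world has a successor (e.g. 0 R 0).
Reflexive (axiom T): yes — every world is R-related to itself.
Transitive (axiom 4): yes — every two-step R-path is closed by a direct edge.
Euclidean (axiom 5): yes — any two successors of a common world are R-related.
So F validates K, D, T, S4, S5. The strongest is S5.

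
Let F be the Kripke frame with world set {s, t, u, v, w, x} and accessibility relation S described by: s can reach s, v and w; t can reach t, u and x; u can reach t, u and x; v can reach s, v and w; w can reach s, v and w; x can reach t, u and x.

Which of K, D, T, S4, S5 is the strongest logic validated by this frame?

S5

Serial (axiom D): yes — every world has a successor (e.g. s S s).
Reflexive (axiom T): yes — every world is S-related to itself.
Transitive (axiom 4): yes — every two-step S-path is closed by a direct edge.
Euclidean (axiom 5): yes — any two successors of a common world are S-related.
So F validates K, D, T, S4, S5. The strongest is S5.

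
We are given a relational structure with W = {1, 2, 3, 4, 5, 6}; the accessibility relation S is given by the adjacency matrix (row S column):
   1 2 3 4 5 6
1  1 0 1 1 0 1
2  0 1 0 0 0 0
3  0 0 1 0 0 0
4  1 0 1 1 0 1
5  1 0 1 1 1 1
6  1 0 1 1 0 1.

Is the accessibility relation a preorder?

Reflexive: yes — every world is S-related to itself.
Transitive: yes — every two-step S-path is closed by a direct edge.
So S is a preorder.

Yes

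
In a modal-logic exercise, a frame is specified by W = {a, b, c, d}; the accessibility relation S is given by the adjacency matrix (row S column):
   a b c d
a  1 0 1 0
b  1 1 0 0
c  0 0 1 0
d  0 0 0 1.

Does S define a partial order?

No

Reflexive: yes — every world is S-related to itself.
Transitive: no — b S a and a S c, but not b S c.
Antisymmetric: yes — no distinct pair is related both ways.
So S is not a partial order.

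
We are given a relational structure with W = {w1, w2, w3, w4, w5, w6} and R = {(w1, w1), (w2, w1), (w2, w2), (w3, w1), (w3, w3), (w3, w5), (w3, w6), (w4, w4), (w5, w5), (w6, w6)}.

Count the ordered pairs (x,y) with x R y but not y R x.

4

Enumerating: (w2,w1), (w3,w1), (w3,w5), (w3,w6).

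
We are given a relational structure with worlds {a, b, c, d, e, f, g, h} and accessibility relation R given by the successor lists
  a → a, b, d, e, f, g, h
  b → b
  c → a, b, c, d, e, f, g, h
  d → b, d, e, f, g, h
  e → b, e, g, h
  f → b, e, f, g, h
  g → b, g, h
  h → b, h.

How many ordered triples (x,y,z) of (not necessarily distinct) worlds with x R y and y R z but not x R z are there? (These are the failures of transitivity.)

0

R is transitive; there are no such tuples.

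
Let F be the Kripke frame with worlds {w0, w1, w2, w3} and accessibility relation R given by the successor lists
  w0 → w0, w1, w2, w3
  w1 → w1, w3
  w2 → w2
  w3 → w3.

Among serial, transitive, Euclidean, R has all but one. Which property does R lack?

Euclidean

Serial: yes — every world has a successor (e.g. w0 R w0).
Transitive: yes — every two-step R-path is closed by a direct edge.
Euclidean: no — w0 R w1 and w0 R w2, but not w1 R w2.
Only Euclidean fails.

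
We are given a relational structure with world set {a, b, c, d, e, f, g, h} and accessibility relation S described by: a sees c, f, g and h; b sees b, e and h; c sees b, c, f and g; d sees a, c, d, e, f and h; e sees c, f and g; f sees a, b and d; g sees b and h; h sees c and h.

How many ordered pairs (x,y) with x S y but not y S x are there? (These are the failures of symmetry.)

19

Enumerating: (a,c), (a,g), (a,h), (b,e), (b,h), (c,b), (c,f), (c,g), (d,a), (d,c), (d,e), (d,h), … and 7 more.
Total: 19.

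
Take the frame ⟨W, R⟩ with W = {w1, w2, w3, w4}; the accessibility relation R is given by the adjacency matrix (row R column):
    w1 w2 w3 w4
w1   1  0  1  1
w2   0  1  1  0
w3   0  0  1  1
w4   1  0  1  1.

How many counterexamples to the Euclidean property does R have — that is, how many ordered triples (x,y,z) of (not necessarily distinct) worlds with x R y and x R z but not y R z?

Enumerating: (w1,w3,w1), (w2,w3,w2), (w4,w3,w1).

3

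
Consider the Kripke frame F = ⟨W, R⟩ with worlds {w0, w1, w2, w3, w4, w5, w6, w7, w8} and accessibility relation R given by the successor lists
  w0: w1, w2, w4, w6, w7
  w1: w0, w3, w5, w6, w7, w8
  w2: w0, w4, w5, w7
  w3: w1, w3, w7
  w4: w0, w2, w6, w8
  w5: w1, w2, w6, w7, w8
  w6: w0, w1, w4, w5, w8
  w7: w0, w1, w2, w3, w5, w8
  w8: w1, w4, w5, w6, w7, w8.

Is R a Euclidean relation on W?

Euclidean: no — w0 R w1 and w0 R w2, but not w1 R w2.

No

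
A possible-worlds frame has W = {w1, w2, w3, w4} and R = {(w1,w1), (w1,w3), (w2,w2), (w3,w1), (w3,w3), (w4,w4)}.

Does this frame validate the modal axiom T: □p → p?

Yes

By correspondence theory, T is valid on a frame iff R is reflexive.
Reflexive: yes — every world is R-related to itself.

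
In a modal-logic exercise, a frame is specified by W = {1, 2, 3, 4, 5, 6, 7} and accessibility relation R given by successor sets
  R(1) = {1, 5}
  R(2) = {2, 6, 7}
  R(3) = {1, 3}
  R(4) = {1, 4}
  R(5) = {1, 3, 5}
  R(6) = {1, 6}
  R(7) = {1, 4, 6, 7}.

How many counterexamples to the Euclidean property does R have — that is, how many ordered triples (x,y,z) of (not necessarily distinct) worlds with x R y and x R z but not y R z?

15

Enumerating: (2,6,2), (2,6,7), (2,7,2), (3,1,3), (4,1,4), (5,1,3), (5,3,5), (6,1,6), (7,1,4), (7,1,6), (7,1,7), (7,4,6), (7,4,7), (7,6,4), (7,6,7).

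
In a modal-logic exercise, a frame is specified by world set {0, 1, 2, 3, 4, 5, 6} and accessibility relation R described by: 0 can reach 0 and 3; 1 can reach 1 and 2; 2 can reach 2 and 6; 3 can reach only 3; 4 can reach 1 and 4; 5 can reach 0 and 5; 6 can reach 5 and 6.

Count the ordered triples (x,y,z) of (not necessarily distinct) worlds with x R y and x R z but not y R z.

6

Enumerating: (0,3,0), (1,2,1), (2,6,2), (4,1,4), (5,0,5), (6,5,6).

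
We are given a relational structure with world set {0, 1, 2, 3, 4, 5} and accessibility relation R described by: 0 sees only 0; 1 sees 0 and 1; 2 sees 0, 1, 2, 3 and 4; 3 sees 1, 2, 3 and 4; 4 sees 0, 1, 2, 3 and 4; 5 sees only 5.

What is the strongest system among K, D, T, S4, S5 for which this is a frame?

T

Serial (axiom D): yes — every world has a successor (e.g. 0 R 0).
Reflexive (axiom T): yes — every world is R-related to itself.
Transitive (axiom 4): no — 3 R 1 and 1 R 0, but not 3 R 0.
Euclidean (axiom 5): no — 2 R 0 and 2 R 1, but not 0 R 1.
So F validates K, D, T; S4 would additionally require R to be transitive. The strongest is T.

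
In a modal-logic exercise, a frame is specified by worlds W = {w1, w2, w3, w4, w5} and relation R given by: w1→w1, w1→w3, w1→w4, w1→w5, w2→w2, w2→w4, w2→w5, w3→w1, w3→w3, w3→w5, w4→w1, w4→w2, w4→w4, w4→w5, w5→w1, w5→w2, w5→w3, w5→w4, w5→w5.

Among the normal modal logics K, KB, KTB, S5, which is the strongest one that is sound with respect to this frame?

KTB

Symmetric (axiom B): yes — every pair in R has its reverse in R.
Reflexive (axiom T): yes — every world is R-related to itself.
Euclidean (axiom 5): no — w1 R w3 and w1 R w4, but not w3 R w4.
So F validates K, KB, KTB; S5 would additionally require R to be Euclidean. The strongest is KTB.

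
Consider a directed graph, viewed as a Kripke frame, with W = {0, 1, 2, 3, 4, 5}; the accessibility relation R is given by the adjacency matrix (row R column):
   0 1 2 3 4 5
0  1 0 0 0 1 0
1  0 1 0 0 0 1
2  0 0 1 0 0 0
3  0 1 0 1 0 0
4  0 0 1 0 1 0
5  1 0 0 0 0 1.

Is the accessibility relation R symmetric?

Symmetric: no — 0 R 4 but not 4 R 0.

No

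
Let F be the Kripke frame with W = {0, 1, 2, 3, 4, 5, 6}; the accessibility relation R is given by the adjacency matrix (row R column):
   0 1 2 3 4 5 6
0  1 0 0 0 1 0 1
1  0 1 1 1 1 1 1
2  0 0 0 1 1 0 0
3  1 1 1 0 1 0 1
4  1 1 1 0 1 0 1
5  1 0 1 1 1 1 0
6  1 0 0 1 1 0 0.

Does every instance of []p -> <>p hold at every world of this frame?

The schema D characterises exactly the serial frames.
Serial: yes — every world has a successor (e.g. 0 R 0).

Yes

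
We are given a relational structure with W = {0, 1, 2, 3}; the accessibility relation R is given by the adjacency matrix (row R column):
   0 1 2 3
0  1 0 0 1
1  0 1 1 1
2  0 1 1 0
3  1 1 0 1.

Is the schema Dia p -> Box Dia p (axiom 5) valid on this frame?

The schema 5 characterises exactly the Euclidean frames.
Euclidean: no — 1 R 2 and 1 R 3, but not 2 R 3.

No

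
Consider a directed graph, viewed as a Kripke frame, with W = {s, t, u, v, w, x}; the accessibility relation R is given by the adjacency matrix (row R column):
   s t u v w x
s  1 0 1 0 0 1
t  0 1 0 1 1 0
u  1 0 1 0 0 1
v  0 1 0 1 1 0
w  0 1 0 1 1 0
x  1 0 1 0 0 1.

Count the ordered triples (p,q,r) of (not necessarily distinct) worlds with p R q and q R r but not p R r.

0

R is transitive; there are no such tuples.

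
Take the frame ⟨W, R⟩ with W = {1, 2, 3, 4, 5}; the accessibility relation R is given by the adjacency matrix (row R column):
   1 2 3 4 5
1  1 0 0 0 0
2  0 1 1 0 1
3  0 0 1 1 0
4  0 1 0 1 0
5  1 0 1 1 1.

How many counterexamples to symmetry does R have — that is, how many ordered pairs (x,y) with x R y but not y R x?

7

Enumerating: (2,3), (2,5), (3,4), (4,2), (5,1), (5,3), (5,4).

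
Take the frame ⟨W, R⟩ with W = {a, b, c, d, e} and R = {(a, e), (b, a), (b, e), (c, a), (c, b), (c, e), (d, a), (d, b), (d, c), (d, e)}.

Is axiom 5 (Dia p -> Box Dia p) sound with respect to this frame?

Axiom 5 corresponds to the accessibility relation being Euclidean.
Euclidean: no — b R e and b R a, but not e R a.

No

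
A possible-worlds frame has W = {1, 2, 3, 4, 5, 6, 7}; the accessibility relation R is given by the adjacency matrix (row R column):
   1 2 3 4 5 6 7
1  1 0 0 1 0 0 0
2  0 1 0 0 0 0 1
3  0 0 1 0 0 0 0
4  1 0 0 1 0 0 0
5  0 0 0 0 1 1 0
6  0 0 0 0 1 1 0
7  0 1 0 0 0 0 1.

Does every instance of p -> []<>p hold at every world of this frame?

Yes

The schema B characterises exactly the symmetric frames.
Symmetric: yes — every pair in R has its reverse in R.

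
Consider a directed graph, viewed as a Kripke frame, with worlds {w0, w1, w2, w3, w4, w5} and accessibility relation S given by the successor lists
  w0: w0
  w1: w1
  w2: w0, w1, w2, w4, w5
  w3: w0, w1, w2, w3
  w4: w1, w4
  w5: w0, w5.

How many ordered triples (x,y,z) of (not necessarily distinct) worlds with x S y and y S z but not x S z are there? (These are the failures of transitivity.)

2

Enumerating: (w3,w2,w4), (w3,w2,w5).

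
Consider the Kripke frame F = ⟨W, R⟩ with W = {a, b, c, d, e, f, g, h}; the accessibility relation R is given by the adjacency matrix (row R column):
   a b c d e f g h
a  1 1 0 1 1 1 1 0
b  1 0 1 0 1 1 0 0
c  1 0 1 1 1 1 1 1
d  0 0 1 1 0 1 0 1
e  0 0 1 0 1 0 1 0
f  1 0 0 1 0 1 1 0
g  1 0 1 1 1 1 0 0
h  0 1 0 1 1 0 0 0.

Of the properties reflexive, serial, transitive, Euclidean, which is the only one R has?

serial

Reflexive: no — b is not related to itself.
Serial: yes — every world has a successor (e.g. a R a).
Transitive: no — a R b and b R c, but not a R c.
Euclidean: no — a R b and a R d, but not b R d.
Only serial holds.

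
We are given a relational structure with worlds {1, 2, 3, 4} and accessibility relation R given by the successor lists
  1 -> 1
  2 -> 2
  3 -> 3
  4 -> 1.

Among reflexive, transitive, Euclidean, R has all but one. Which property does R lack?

Reflexive: no — 4 is not related to itself.
Transitive: yes — every two-step R-path is closed by a direct edge.
Euclidean: yes — any two successors of a common world are R-related.
Only reflexive fails.

reflexive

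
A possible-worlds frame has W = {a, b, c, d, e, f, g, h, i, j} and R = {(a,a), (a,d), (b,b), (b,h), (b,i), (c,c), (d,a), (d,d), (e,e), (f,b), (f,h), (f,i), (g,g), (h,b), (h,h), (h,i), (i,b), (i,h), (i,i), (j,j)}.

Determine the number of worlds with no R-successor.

0

R is serial; there are no such worlds.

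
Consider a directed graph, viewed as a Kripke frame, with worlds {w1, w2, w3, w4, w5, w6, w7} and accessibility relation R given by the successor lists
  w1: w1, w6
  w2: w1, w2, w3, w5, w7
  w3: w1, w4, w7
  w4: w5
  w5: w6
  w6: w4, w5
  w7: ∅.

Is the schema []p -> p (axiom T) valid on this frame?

No

By correspondence theory, T is valid on a frame iff R is reflexive.
Reflexive: no — w3 is not related to itself.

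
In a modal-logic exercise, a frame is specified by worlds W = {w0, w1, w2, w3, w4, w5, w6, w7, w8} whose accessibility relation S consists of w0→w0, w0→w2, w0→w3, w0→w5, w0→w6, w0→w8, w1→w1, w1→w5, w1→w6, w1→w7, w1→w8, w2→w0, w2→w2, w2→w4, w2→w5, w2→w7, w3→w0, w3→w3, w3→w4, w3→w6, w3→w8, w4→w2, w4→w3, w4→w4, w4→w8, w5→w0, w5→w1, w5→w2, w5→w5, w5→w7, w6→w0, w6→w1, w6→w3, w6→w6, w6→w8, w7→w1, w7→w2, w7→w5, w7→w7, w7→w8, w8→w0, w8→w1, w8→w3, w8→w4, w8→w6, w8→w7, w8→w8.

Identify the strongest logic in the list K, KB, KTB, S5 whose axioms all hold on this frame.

KTB

Symmetric (axiom B): yes — every pair in S has its reverse in S.
Reflexive (axiom T): yes — every world is S-related to itself.
Euclidean (axiom 5): no — w0 S w2 and w0 S w3, but not w2 S w3.
So F validates K, KB, KTB; S5 would additionally require S to be Euclidean. The strongest is KTB.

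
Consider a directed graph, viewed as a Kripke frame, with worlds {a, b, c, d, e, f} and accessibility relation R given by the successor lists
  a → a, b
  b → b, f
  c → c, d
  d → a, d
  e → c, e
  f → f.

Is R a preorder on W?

No

Reflexive: yes — every world is R-related to itself.
Transitive: no — a R b and b R f, but not a R f.
So R is not a preorder.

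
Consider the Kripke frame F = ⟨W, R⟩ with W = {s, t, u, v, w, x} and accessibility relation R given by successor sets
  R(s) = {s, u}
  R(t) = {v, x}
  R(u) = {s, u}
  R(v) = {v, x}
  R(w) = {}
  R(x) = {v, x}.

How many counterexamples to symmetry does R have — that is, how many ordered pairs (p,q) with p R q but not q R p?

Enumerating: (t,v), (t,x).

2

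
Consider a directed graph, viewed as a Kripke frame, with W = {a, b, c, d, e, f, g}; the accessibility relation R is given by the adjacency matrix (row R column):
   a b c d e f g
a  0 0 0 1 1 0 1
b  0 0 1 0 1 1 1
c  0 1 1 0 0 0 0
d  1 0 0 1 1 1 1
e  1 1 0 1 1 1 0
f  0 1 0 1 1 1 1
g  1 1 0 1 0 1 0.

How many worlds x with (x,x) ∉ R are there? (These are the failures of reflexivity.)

3

Enumerating: a, b, g.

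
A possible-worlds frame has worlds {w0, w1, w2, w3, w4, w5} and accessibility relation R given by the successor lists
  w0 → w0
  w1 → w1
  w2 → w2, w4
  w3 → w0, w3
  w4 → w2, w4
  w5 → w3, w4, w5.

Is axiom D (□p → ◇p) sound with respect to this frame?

The schema D characterises exactly the serial frames.
Serial: yes — every world has a successor (e.g. w0 R w0).

Yes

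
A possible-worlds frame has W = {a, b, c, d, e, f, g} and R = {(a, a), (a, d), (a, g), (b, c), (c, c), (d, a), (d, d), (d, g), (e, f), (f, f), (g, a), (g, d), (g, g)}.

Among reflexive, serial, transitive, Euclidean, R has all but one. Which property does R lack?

reflexive

Reflexive: no — b is not related to itself.
Serial: yes — every world has a successor (e.g. a R a).
Transitive: yes — every two-step R-path is closed by a direct edge.
Euclidean: yes — any two successors of a common world are R-related.
Only reflexive fails.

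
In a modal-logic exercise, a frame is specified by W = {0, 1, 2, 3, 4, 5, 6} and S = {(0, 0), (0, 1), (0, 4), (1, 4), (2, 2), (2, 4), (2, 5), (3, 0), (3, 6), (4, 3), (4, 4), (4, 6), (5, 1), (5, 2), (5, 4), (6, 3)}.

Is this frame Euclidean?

Euclidean: no — 0 S 4 and 0 S 1, but not 4 S 1.

No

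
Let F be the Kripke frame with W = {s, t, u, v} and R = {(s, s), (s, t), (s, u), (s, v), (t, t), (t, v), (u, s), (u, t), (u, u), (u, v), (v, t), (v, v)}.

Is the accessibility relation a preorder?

Reflexive: yes — every world is R-related to itself.
Transitive: yes — every two-step R-path is closed by a direct edge.
So R is a preorder.

Yes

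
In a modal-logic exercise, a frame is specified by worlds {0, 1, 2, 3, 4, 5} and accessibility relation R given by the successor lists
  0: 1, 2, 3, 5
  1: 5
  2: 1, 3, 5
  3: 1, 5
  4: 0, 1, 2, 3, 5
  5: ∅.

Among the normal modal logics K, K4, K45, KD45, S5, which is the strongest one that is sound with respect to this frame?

K4

Transitive (axiom 4): yes — every two-step R-path is closed by a direct edge.
Euclidean (axiom 5): no — 0 R 1 and 0 R 2, but not 1 R 2.
Serial (axiom D): no — 5 has no R-successor.
Reflexive (axiom T): no — 0 is not related to itself.
So F validates K, K4; K45 would additionally require R to be Euclidean. The strongest is K4.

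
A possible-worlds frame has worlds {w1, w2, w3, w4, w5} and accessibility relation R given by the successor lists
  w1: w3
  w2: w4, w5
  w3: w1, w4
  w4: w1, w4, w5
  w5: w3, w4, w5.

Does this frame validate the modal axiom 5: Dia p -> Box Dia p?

No

Axiom 5 corresponds to the accessibility relation being Euclidean.
Euclidean: no — w3 R w1 and w3 R w4, but not w1 R w4.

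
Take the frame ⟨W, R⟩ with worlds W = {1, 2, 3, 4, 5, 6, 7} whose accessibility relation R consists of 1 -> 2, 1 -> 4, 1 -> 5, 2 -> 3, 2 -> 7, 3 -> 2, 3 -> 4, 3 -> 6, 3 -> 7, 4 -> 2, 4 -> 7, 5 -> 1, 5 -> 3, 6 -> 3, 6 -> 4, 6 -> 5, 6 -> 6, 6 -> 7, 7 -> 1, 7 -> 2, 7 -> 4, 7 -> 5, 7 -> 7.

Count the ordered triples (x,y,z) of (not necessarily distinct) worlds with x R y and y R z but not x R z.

35

Enumerating: (1,2,3), (1,2,7), (1,4,7), (1,5,1), (1,5,3), (2,3,2), (2,3,4), (2,3,6), (2,7,1), (2,7,2), (2,7,4), (2,7,5), … and 23 more.
Total: 35.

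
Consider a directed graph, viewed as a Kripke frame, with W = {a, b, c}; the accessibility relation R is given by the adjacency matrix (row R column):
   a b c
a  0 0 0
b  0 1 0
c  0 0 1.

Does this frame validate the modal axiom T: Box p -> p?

No

Axiom T corresponds to the accessibility relation being reflexive.
Reflexive: no — a is not related to itself.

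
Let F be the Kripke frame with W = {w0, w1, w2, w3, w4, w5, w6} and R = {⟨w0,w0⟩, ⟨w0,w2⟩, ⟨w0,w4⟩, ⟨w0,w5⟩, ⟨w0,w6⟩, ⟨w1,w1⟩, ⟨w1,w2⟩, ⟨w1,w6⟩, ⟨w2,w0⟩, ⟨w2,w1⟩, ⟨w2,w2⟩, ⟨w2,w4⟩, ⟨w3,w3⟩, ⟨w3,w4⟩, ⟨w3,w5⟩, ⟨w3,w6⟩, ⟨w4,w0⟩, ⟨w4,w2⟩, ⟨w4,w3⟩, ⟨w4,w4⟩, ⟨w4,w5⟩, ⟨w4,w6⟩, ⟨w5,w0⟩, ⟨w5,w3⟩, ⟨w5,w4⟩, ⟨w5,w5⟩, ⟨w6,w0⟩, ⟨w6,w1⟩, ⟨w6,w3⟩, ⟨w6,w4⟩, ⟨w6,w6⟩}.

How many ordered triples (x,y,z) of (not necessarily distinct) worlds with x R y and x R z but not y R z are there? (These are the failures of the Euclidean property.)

34

Enumerating: (w0,w2,w5), (w0,w2,w6), (w0,w5,w2), (w0,w5,w6), (w0,w6,w2), (w0,w6,w5), (w1,w2,w6), (w1,w6,w2), (w2,w0,w1), (w2,w1,w0), (w2,w1,w4), (w2,w4,w1), … and 22 more.
Total: 34.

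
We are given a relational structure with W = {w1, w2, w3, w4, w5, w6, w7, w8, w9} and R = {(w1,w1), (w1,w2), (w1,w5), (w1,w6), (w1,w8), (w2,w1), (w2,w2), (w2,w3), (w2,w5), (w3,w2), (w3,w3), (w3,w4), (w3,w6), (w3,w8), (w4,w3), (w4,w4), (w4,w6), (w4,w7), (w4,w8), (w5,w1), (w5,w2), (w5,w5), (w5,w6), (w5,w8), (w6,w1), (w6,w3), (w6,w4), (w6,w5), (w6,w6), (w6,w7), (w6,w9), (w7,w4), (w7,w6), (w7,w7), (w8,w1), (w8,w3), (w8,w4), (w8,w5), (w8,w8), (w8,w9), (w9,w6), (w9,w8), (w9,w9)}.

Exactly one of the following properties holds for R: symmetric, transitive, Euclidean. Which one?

Symmetric: yes — every pair in R has its reverse in R.
Transitive: no — w1 R w2 and w2 R w3, but not w1 R w3.
Euclidean: no — w1 R w2 and w1 R w6, but not w2 R w6.
Only symmetric holds.

symmetric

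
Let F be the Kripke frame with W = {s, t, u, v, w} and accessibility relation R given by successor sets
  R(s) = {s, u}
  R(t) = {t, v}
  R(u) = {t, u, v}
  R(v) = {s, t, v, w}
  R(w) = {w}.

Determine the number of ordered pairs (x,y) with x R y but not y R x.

5

Enumerating: (s,u), (u,t), (u,v), (v,s), (v,w).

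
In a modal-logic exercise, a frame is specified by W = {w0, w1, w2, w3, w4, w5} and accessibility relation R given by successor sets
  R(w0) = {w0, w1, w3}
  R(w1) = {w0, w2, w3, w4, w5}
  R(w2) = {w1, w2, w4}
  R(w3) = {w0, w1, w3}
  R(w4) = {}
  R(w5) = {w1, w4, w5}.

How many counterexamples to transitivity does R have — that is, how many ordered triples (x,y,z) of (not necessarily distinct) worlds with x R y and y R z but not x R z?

Enumerating: (w0,w1,w2), (w0,w1,w4), (w0,w1,w5), (w1,w0,w1), (w1,w2,w1), (w1,w3,w1), (w1,w5,w1), (w2,w1,w0), (w2,w1,w3), (w2,w1,w5), (w3,w1,w2), (w3,w1,w4), (w3,w1,w5), (w5,w1,w0), (w5,w1,w2), (w5,w1,w3).

16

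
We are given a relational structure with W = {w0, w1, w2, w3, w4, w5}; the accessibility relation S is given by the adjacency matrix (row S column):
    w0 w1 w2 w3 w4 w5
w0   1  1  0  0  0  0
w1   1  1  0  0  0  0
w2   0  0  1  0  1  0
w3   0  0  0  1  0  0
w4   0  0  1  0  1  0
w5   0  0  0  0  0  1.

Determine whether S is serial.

Serial: yes — every world has a successor (e.g. w0 S w0).

Yes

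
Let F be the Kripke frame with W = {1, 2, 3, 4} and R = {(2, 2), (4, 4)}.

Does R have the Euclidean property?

Yes

Euclidean: yes — any two successors of a common world are R-related.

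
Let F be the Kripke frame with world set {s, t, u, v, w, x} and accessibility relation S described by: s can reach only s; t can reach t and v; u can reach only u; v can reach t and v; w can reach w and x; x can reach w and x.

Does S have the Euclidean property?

Yes

Euclidean: yes — any two successors of a common world are S-related.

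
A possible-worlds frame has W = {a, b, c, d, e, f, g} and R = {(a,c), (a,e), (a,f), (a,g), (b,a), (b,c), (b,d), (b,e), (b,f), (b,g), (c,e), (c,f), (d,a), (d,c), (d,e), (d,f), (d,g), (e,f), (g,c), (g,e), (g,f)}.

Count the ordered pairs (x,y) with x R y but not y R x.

21

Enumerating: (a,c), (a,e), (a,f), (a,g), (b,a), (b,c), (b,d), (b,e), (b,f), (b,g), (c,e), (c,f), … and 9 more.
Total: 21.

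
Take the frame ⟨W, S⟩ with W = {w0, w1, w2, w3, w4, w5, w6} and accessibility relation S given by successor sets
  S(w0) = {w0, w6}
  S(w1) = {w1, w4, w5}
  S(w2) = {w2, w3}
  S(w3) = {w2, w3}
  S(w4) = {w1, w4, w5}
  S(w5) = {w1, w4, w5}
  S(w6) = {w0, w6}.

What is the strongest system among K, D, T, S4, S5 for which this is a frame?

Serial (axiom D): yes — every world has a successor (e.g. w0 S w0).
Reflexive (axiom T): yes — every world is S-related to itself.
Transitive (axiom 4): yes — every two-step S-path is closed by a direct edge.
Euclidean (axiom 5): yes — any two successors of a common world are S-related.
So F validates K, D, T, S4, S5. The strongest is S5.

S5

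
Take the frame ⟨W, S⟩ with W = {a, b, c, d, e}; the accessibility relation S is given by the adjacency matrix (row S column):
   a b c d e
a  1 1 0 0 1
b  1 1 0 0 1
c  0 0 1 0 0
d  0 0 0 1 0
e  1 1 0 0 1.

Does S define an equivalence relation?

Reflexive: yes — every world is S-related to itself.
Symmetric: yes — every pair in S has its reverse in S.
Transitive: yes — every two-step S-path is closed by a direct edge.
So S is an equivalence relation.

Yes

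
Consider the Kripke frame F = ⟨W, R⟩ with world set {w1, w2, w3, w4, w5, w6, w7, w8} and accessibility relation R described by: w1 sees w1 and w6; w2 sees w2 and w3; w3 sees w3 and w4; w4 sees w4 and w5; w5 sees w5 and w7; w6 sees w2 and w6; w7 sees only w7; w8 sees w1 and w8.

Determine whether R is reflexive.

Reflexive: yes — every world is R-related to itself.

Yes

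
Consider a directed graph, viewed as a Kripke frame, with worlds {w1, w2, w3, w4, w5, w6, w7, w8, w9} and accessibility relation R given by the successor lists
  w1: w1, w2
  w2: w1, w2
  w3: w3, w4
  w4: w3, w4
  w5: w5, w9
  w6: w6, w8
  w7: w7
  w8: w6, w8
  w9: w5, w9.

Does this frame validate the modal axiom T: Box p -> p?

Yes

The schema T characterises exactly the reflexive frames.
Reflexive: yes — every world is R-related to itself.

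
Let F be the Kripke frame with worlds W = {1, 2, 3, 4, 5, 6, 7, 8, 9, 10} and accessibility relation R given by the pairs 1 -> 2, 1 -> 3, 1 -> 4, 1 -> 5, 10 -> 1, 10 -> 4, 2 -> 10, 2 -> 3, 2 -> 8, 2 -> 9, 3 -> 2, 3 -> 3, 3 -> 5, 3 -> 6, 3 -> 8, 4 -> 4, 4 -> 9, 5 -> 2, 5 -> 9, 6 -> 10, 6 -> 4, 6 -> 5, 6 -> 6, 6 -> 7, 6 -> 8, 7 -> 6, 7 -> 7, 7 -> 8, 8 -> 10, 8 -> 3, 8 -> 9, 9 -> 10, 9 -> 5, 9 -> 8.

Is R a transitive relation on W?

No

Transitive: no — 1 R 2 and 2 R 10, but not 1 R 10.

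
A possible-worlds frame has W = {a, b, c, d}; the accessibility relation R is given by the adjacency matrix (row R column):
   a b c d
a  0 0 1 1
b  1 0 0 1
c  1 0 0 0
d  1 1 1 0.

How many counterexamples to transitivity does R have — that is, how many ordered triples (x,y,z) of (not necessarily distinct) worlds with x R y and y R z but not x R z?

10

Enumerating: (a,c,a), (a,d,a), (a,d,b), (b,a,c), (b,d,b), (b,d,c), (c,a,c), (c,a,d), (d,a,d), (d,b,d).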